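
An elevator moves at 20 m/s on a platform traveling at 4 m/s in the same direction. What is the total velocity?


Given: object velocity = 20 m/s, platform velocity = 4 m/s (same direction)
Using classical velocity addition: v_total = v_object + v_platform
v_total = 20 + 4
v_total = 24 m/s

24 m/s


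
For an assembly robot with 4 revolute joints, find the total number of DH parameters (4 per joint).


Given: 4 joints, 4 DH parameters per joint (d, theta, a, alpha)
Total DH parameters = number_of_joints * 4
Total = 4 * 4
Total = 16

16


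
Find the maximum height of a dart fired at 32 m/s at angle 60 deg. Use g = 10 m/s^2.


Given: v0 = 32 m/s, theta = 60 deg, g = 10 m/s^2
sin^2(60) = 3/4
Using H = v0^2 * sin^2(theta) / (2*g)
H = 32^2 * 3/4 / (2*10)
H = 1024 * 3/4 / 20
H = 768 / 20
H = 192/5 m

192/5 m


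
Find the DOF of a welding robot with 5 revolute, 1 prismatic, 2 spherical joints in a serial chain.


Given: serial robot with 5 revolute, 1 prismatic, 2 spherical joints
DOF contribution per joint type: revolute=1, prismatic=1, spherical=3, fixed=0
DOF = 5*1 + 1*1 + 2*3
DOF = 12

12


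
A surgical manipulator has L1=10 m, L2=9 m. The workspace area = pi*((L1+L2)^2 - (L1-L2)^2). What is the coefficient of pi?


Given: L1 = 10, L2 = 9
(L1+L2)^2 = (19)^2 = 361
(L1-L2)^2 = (1)^2 = 1
Difference = 361 - 1 = 360
This equals 4*L1*L2 = 4*10*9 = 360
Workspace area = 360*pi

360


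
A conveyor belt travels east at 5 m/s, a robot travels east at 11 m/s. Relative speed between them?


Given: v_A = 5 m/s east, v_B = 11 m/s east
Both move in the same direction; relative speed = |v_A - v_B|
|5 - 11| = |-6|
= 6 m/s

6 m/s


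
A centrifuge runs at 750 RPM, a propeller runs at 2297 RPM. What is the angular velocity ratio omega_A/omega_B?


Given: RPM_A = 750, RPM_B = 2297
omega = 2*pi*RPM/60, so omega_A/omega_B = RPM_A / RPM_B
omega_A/omega_B = 750 / 2297
omega_A/omega_B = 750/2297

750/2297


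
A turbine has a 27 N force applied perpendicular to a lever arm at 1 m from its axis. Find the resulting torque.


Given: F = 27 N, r = 1 m, angle = 90 deg (perpendicular)
Using tau = F * r * sin(90)
sin(90) = 1
tau = 27 * 1 * 1
tau = 27 Nm

27 Nm


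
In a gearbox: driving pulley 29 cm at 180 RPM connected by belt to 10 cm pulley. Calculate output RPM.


Given: D1 = 29 cm, w1 = 180 RPM, D2 = 10 cm
Using D1*w1 = D2*w2
w2 = D1*w1 / D2
w2 = 29*180 / 10
w2 = 5220 / 10
w2 = 522 RPM

522 RPM


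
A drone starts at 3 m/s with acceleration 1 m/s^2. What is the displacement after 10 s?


Given: v0 = 3 m/s, a = 1 m/s^2, t = 10 s
Using s = v0*t + (1/2)*a*t^2
s = 3*10 + (1/2)*1*10^2
s = 30 + (1/2)*100
s = 30 + 50
s = 80

80 m


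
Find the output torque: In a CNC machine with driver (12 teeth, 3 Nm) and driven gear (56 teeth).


Given: N1 = 12, N2 = 56, T1 = 3 Nm
Using T2/T1 = N2/N1
T2 = T1 * N2 / N1
T2 = 3 * 56 / 12
T2 = 168 / 12
T2 = 14 Nm

14 Nm


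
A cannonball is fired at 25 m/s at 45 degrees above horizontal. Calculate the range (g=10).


Given: v0 = 25 m/s, theta = 45 deg, g = 10 m/s^2
sin(2*45) = sin(90) = 1
Using R = v0^2 * sin(2*theta) / g
R = 25^2 * 1 / 10
R = 625 / 10
R = 125/2 m

125/2 m


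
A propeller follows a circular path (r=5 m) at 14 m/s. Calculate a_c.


Given: v = 14 m/s, r = 5 m
Using a_c = v^2 / r
a_c = 14^2 / 5
a_c = 196 / 5
a_c = 196/5 m/s^2

196/5 m/s^2


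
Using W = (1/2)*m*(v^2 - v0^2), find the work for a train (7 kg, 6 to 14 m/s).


Given: m = 7 kg, v0 = 6 m/s, v = 14 m/s
Using W = (1/2)*m*(v^2 - v0^2)
v^2 = 14^2 = 196
v0^2 = 6^2 = 36
v^2 - v0^2 = 196 - 36 = 160
W = (1/2)*7*160 = 560 J

560 J


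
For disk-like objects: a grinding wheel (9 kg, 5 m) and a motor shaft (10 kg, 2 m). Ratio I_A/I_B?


Given: M1=9 kg, R1=5 m, M2=10 kg, R2=2 m
For a disk: I = (1/2)*M*R^2, so I_A/I_B = (M1*R1^2)/(M2*R2^2)
M1*R1^2 = 9*25 = 225
M2*R2^2 = 10*4 = 40
I_A/I_B = 225/40 = 45/8

45/8


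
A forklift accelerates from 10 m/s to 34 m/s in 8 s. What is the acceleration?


Given: initial velocity v0 = 10 m/s, final velocity v = 34 m/s, time t = 8 s
Using a = (v - v0) / t
a = (34 - 10) / 8
a = 24 / 8
a = 3 m/s^2

3 m/s^2


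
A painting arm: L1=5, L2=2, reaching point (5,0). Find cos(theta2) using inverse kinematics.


Given: L1 = 5, L2 = 2, target (x, y) = (5, 0)
Using cos(theta2) = (x^2 + y^2 - L1^2 - L2^2) / (2*L1*L2)
x^2 + y^2 = 5^2 + 0 = 25
L1^2 + L2^2 = 25 + 4 = 29
Numerator = 25 - 29 = -4
Denominator = 2*5*2 = 20
cos(theta2) = -4/20 = -1/5

-1/5


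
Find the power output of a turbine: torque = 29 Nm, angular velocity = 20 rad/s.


Given: tau = 29 Nm, omega = 20 rad/s
Using P = tau * omega
P = 29 * 20
P = 580 W

580 W


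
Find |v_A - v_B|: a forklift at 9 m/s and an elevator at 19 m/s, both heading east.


Given: v_A = 9 m/s east, v_B = 19 m/s east
Both move in the same direction; relative speed = |v_A - v_B|
|9 - 19| = |-10|
= 10 m/s

10 m/s


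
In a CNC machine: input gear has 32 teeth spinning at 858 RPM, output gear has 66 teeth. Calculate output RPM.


Given: N1 = 32 teeth, w1 = 858 RPM, N2 = 66 teeth
Using N1*w1 = N2*w2
w2 = N1*w1 / N2
w2 = 32*858 / 66
w2 = 27456 / 66
w2 = 416 RPM

416 RPM


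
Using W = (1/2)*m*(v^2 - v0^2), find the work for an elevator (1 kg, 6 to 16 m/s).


Given: m = 1 kg, v0 = 6 m/s, v = 16 m/s
Using W = (1/2)*m*(v^2 - v0^2)
v^2 = 16^2 = 256
v0^2 = 6^2 = 36
v^2 - v0^2 = 256 - 36 = 220
W = (1/2)*1*220 = 110 J

110 J


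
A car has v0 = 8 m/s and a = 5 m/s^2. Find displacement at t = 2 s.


Given: v0 = 8 m/s, a = 5 m/s^2, t = 2 s
Using s = v0*t + (1/2)*a*t^2
s = 8*2 + (1/2)*5*2^2
s = 16 + (1/2)*20
s = 16 + 10
s = 26

26 m


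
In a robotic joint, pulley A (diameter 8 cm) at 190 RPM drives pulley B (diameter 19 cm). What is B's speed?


Given: D1 = 8 cm, w1 = 190 RPM, D2 = 19 cm
Using D1*w1 = D2*w2
w2 = D1*w1 / D2
w2 = 8*190 / 19
w2 = 1520 / 19
w2 = 80 RPM

80 RPM


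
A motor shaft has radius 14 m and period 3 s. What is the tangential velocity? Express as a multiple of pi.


Given: radius r = 14 m, period T = 3 s
Using v = 2*pi*r / T
v = 2*pi*14 / 3
v = 28*pi / 3
v = 28/3*pi m/s

28/3*pi m/s


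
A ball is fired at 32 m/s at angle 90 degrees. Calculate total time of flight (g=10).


Given: v0 = 32 m/s, theta = 90 deg, g = 10 m/s^2
sin(90) = 1
Using T = 2*v0*sin(theta) / g
T = 2*32*1 / 10
T = 64 / 10
T = 32/5 s

32/5 s


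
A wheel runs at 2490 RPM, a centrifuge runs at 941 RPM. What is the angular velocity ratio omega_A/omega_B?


Given: RPM_A = 2490, RPM_B = 941
omega = 2*pi*RPM/60, so omega_A/omega_B = RPM_A / RPM_B
omega_A/omega_B = 2490 / 941
omega_A/omega_B = 2490/941

2490/941


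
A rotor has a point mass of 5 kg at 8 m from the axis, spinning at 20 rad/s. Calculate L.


Given: m = 5 kg, r = 8 m, omega = 20 rad/s
For a point mass: I = m*r^2
I = 5*8^2 = 5*64 = 320
L = I*omega = 320*20
L = 6400 kg*m^2/s

6400 kg*m^2/s


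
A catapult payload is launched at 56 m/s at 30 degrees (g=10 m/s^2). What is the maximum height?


Given: v0 = 56 m/s, theta = 30 deg, g = 10 m/s^2
sin^2(30) = 1/4
Using H = v0^2 * sin^2(theta) / (2*g)
H = 56^2 * 1/4 / (2*10)
H = 3136 * 1/4 / 20
H = 784 / 20
H = 196/5 m

196/5 m


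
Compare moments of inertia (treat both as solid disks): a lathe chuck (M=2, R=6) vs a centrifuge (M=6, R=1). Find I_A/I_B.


Given: M1=2 kg, R1=6 m, M2=6 kg, R2=1 m
For a disk: I = (1/2)*M*R^2, so I_A/I_B = (M1*R1^2)/(M2*R2^2)
M1*R1^2 = 2*36 = 72
M2*R2^2 = 6*1 = 6
I_A/I_B = 72/6 = 12

12


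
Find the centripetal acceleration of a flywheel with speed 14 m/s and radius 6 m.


Given: v = 14 m/s, r = 6 m
Using a_c = v^2 / r
a_c = 14^2 / 6
a_c = 196 / 6
a_c = 98/3 m/s^2

98/3 m/s^2


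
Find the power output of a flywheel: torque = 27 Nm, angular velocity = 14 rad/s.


Given: tau = 27 Nm, omega = 14 rad/s
Using P = tau * omega
P = 27 * 14
P = 378 W

378 W


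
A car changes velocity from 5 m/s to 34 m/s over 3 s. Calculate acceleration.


Given: initial velocity v0 = 5 m/s, final velocity v = 34 m/s, time t = 3 s
Using a = (v - v0) / t
a = (34 - 5) / 3
a = 29 / 3
a = 29/3 m/s^2

29/3 m/s^2


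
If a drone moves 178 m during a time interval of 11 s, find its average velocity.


Given: distance d = 178 m, time t = 11 s
Using v = d / t
v = 178 / 11
v = 178/11 m/s

178/11 m/s


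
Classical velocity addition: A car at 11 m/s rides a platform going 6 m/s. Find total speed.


Given: object velocity = 11 m/s, platform velocity = 6 m/s (same direction)
Using classical velocity addition: v_total = v_object + v_platform
v_total = 11 + 6
v_total = 17 m/s

17 m/s


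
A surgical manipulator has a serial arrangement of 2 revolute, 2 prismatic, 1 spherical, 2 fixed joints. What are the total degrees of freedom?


Given: serial robot with 2 revolute, 2 prismatic, 1 spherical, 2 fixed joints
DOF contribution per joint type: revolute=1, prismatic=1, spherical=3, fixed=0
DOF = 2*1 + 2*1 + 1*3 + 2*0
DOF = 7

7


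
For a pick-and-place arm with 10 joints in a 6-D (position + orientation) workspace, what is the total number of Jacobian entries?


Given: task space dimension = 6, joints = 10
Jacobian is a 6 x 10 matrix
Total entries = rows * columns
Total = 6 * 10
Total = 60

60


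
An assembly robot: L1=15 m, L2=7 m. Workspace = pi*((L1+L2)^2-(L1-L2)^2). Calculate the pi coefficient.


Given: L1 = 15, L2 = 7
(L1+L2)^2 = (22)^2 = 484
(L1-L2)^2 = (8)^2 = 64
Difference = 484 - 64 = 420
This equals 4*L1*L2 = 4*15*7 = 420
Workspace area = 420*pi

420


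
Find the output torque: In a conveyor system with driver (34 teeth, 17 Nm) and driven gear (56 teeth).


Given: N1 = 34, N2 = 56, T1 = 17 Nm
Using T2/T1 = N2/N1
T2 = T1 * N2 / N1
T2 = 17 * 56 / 34
T2 = 952 / 34
T2 = 28 Nm

28 Nm


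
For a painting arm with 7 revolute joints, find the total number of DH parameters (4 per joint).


Given: 7 joints, 4 DH parameters per joint (d, theta, a, alpha)
Total DH parameters = number_of_joints * 4
Total = 7 * 4
Total = 28

28


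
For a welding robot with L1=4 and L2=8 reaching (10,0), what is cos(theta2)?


Given: L1 = 4, L2 = 8, target (x, y) = (10, 0)
Using cos(theta2) = (x^2 + y^2 - L1^2 - L2^2) / (2*L1*L2)
x^2 + y^2 = 10^2 + 0 = 100
L1^2 + L2^2 = 16 + 64 = 80
Numerator = 100 - 80 = 20
Denominator = 2*4*8 = 64
cos(theta2) = 20/64 = 5/16

5/16


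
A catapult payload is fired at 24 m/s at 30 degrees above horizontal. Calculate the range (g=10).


Given: v0 = 24 m/s, theta = 30 deg, g = 10 m/s^2
sin(2*30) = sin(60) = sqrt(3)/2
Using R = v0^2 * sin(2*theta) / g
R = 24^2 * (sqrt(3)/2) / 10
R = 576 * sqrt(3) / 20
R = 144/5*sqrt(3) m

144/5*sqrt(3) m


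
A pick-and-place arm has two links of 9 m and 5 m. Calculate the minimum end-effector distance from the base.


Given: L1 = 9 m, L2 = 5 m
For a 2-link planar arm, min reach = |L1 - L2| (second link folded back)
Min reach = |9 - 5|
Min reach = 4 m

4 m


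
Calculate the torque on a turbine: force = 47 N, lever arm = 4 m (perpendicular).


Given: F = 47 N, r = 4 m, angle = 90 deg (perpendicular)
Using tau = F * r * sin(90)
sin(90) = 1
tau = 47 * 4 * 1
tau = 188 Nm

188 Nm


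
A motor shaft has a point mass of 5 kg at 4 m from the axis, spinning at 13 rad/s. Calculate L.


Given: m = 5 kg, r = 4 m, omega = 13 rad/s
For a point mass: I = m*r^2
I = 5*4^2 = 5*16 = 80
L = I*omega = 80*13
L = 1040 kg*m^2/s

1040 kg*m^2/s


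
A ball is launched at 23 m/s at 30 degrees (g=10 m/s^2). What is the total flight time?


Given: v0 = 23 m/s, theta = 30 deg, g = 10 m/s^2
sin(30) = 1/2
Using T = 2*v0*sin(theta) / g
T = 2*23*1/2 / 10
T = 23 / 10
T = 23/10 s

23/10 s


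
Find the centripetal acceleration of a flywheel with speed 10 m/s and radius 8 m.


Given: v = 10 m/s, r = 8 m
Using a_c = v^2 / r
a_c = 10^2 / 8
a_c = 100 / 8
a_c = 25/2 m/s^2

25/2 m/s^2


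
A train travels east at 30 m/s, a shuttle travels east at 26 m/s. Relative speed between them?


Given: v_A = 30 m/s east, v_B = 26 m/s east
Both move in the same direction; relative speed = |v_A - v_B|
|30 - 26| = |4|
= 4 m/s

4 m/s


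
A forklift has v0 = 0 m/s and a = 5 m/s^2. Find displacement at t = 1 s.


Given: v0 = 0 m/s, a = 5 m/s^2, t = 1 s
Using s = v0*t + (1/2)*a*t^2
s = 0*1 + (1/2)*5*1^2
s = 0 + (1/2)*5
s = 0 + 5/2
s = 5/2

5/2 m


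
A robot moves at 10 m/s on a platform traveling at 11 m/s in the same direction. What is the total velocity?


Given: object velocity = 10 m/s, platform velocity = 11 m/s (same direction)
Using classical velocity addition: v_total = v_object + v_platform
v_total = 10 + 11
v_total = 21 m/s

21 m/s


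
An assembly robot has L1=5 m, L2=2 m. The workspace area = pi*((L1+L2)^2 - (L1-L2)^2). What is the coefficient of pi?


Given: L1 = 5, L2 = 2
(L1+L2)^2 = (7)^2 = 49
(L1-L2)^2 = (3)^2 = 9
Difference = 49 - 9 = 40
This equals 4*L1*L2 = 4*5*2 = 40
Workspace area = 40*pi

40


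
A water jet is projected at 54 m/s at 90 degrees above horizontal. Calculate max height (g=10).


Given: v0 = 54 m/s, theta = 90 deg, g = 10 m/s^2
sin^2(90) = 1
Using H = v0^2 * sin^2(theta) / (2*g)
H = 54^2 * 1 / (2*10)
H = 2916 * 1 / 20
H = 2916 / 20
H = 729/5 m

729/5 m


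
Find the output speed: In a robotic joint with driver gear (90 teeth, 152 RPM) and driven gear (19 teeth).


Given: N1 = 90 teeth, w1 = 152 RPM, N2 = 19 teeth
Using N1*w1 = N2*w2
w2 = N1*w1 / N2
w2 = 90*152 / 19
w2 = 13680 / 19
w2 = 720 RPM

720 RPM


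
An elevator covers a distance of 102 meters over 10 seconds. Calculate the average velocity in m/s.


Given: distance d = 102 m, time t = 10 s
Using v = d / t
v = 102 / 10
v = 51/5 m/s

51/5 m/s


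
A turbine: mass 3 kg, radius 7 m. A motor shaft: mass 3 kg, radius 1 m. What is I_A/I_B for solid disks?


Given: M1=3 kg, R1=7 m, M2=3 kg, R2=1 m
For a disk: I = (1/2)*M*R^2, so I_A/I_B = (M1*R1^2)/(M2*R2^2)
M1*R1^2 = 3*49 = 147
M2*R2^2 = 3*1 = 3
I_A/I_B = 147/3 = 49

49


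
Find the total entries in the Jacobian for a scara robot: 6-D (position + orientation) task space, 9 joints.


Given: task space dimension = 6, joints = 9
Jacobian is a 6 x 9 matrix
Total entries = rows * columns
Total = 6 * 9
Total = 54

54


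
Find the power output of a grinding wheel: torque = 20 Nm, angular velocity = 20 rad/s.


Given: tau = 20 Nm, omega = 20 rad/s
Using P = tau * omega
P = 20 * 20
P = 400 W

400 W


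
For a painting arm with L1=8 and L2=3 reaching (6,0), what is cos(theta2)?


Given: L1 = 8, L2 = 3, target (x, y) = (6, 0)
Using cos(theta2) = (x^2 + y^2 - L1^2 - L2^2) / (2*L1*L2)
x^2 + y^2 = 6^2 + 0 = 36
L1^2 + L2^2 = 64 + 9 = 73
Numerator = 36 - 73 = -37
Denominator = 2*8*3 = 48
cos(theta2) = -37/48 = -37/48

-37/48


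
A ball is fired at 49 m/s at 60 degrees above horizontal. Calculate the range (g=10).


Given: v0 = 49 m/s, theta = 60 deg, g = 10 m/s^2
sin(2*60) = sin(120) = sqrt(3)/2
Using R = v0^2 * sin(2*theta) / g
R = 49^2 * (sqrt(3)/2) / 10
R = 2401 * sqrt(3) / 20
R = 2401/20*sqrt(3) m

2401/20*sqrt(3) m


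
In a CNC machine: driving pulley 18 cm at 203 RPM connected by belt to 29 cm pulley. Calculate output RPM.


Given: D1 = 18 cm, w1 = 203 RPM, D2 = 29 cm
Using D1*w1 = D2*w2
w2 = D1*w1 / D2
w2 = 18*203 / 29
w2 = 3654 / 29
w2 = 126 RPM

126 RPM


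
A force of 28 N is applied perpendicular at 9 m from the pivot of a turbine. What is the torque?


Given: F = 28 N, r = 9 m, angle = 90 deg (perpendicular)
Using tau = F * r * sin(90)
sin(90) = 1
tau = 28 * 9 * 1
tau = 252 Nm

252 Nm


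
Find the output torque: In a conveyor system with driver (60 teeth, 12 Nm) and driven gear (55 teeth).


Given: N1 = 60, N2 = 55, T1 = 12 Nm
Using T2/T1 = N2/N1
T2 = T1 * N2 / N1
T2 = 12 * 55 / 60
T2 = 660 / 60
T2 = 11 Nm

11 Nm


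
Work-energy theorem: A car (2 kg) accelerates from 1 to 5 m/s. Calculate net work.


Given: m = 2 kg, v0 = 1 m/s, v = 5 m/s
Using W = (1/2)*m*(v^2 - v0^2)
v^2 = 5^2 = 25
v0^2 = 1^2 = 1
v^2 - v0^2 = 25 - 1 = 24
W = (1/2)*2*24 = 24 J

24 J


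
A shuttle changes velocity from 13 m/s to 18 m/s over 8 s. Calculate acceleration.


Given: initial velocity v0 = 13 m/s, final velocity v = 18 m/s, time t = 8 s
Using a = (v - v0) / t
a = (18 - 13) / 8
a = 5 / 8
a = 5/8 m/s^2

5/8 m/s^2


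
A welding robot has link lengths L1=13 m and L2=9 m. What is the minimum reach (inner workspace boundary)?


Given: L1 = 13 m, L2 = 9 m
For a 2-link planar arm, min reach = |L1 - L2| (second link folded back)
Min reach = |13 - 9|
Min reach = 4 m

4 m


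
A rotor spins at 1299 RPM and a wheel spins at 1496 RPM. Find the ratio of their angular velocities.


Given: RPM_A = 1299, RPM_B = 1496
omega = 2*pi*RPM/60, so omega_A/omega_B = RPM_A / RPM_B
omega_A/omega_B = 1299 / 1496
omega_A/omega_B = 1299/1496

1299/1496


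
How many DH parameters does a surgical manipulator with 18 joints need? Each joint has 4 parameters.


Given: 18 joints, 4 DH parameters per joint (d, theta, a, alpha)
Total DH parameters = number_of_joints * 4
Total = 18 * 4
Total = 72

72


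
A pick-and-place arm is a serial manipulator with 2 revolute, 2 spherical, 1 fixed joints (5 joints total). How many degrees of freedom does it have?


Given: serial robot with 2 revolute, 2 spherical, 1 fixed joints
DOF contribution per joint type: revolute=1, prismatic=1, spherical=3, fixed=0
DOF = 2*1 + 2*3 + 1*0
DOF = 8

8


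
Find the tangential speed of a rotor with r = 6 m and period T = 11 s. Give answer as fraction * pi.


Given: radius r = 6 m, period T = 11 s
Using v = 2*pi*r / T
v = 2*pi*6 / 11
v = 12*pi / 11
v = 12/11*pi m/s

12/11*pi m/s


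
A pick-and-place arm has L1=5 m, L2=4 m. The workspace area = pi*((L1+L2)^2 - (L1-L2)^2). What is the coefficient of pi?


Given: L1 = 5, L2 = 4
(L1+L2)^2 = (9)^2 = 81
(L1-L2)^2 = (1)^2 = 1
Difference = 81 - 1 = 80
This equals 4*L1*L2 = 4*5*4 = 80
Workspace area = 80*pi

80


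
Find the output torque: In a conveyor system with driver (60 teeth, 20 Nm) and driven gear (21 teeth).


Given: N1 = 60, N2 = 21, T1 = 20 Nm
Using T2/T1 = N2/N1
T2 = T1 * N2 / N1
T2 = 20 * 21 / 60
T2 = 420 / 60
T2 = 7 Nm

7 Nm


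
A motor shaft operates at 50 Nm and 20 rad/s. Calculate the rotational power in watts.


Given: tau = 50 Nm, omega = 20 rad/s
Using P = tau * omega
P = 50 * 20
P = 1000 W

1000 W


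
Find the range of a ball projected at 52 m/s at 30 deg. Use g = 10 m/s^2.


Given: v0 = 52 m/s, theta = 30 deg, g = 10 m/s^2
sin(2*30) = sin(60) = sqrt(3)/2
Using R = v0^2 * sin(2*theta) / g
R = 52^2 * (sqrt(3)/2) / 10
R = 2704 * sqrt(3) / 20
R = 676/5*sqrt(3) m

676/5*sqrt(3) m


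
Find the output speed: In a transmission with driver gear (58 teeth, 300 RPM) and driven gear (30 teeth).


Given: N1 = 58 teeth, w1 = 300 RPM, N2 = 30 teeth
Using N1*w1 = N2*w2
w2 = N1*w1 / N2
w2 = 58*300 / 30
w2 = 17400 / 30
w2 = 580 RPM

580 RPM


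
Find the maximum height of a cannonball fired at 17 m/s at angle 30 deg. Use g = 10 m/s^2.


Given: v0 = 17 m/s, theta = 30 deg, g = 10 m/s^2
sin^2(30) = 1/4
Using H = v0^2 * sin^2(theta) / (2*g)
H = 17^2 * 1/4 / (2*10)
H = 289 * 1/4 / 20
H = 289/4 / 20
H = 289/80 m

289/80 m


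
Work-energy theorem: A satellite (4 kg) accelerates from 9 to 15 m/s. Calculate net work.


Given: m = 4 kg, v0 = 9 m/s, v = 15 m/s
Using W = (1/2)*m*(v^2 - v0^2)
v^2 = 15^2 = 225
v0^2 = 9^2 = 81
v^2 - v0^2 = 225 - 81 = 144
W = (1/2)*4*144 = 288 J

288 J


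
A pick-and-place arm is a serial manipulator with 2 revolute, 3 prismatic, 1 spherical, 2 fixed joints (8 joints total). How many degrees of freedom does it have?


Given: serial robot with 2 revolute, 3 prismatic, 1 spherical, 2 fixed joints
DOF contribution per joint type: revolute=1, prismatic=1, spherical=3, fixed=0
DOF = 2*1 + 3*1 + 1*3 + 2*0
DOF = 8

8


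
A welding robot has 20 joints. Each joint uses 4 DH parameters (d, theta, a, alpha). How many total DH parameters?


Given: 20 joints, 4 DH parameters per joint (d, theta, a, alpha)
Total DH parameters = number_of_joints * 4
Total = 20 * 4
Total = 80

80


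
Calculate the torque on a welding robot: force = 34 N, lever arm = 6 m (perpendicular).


Given: F = 34 N, r = 6 m, angle = 90 deg (perpendicular)
Using tau = F * r * sin(90)
sin(90) = 1
tau = 34 * 6 * 1
tau = 204 Nm

204 Nm


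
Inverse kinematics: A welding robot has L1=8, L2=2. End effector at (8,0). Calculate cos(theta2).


Given: L1 = 8, L2 = 2, target (x, y) = (8, 0)
Using cos(theta2) = (x^2 + y^2 - L1^2 - L2^2) / (2*L1*L2)
x^2 + y^2 = 8^2 + 0 = 64
L1^2 + L2^2 = 64 + 4 = 68
Numerator = 64 - 68 = -4
Denominator = 2*8*2 = 32
cos(theta2) = -4/32 = -1/8

-1/8


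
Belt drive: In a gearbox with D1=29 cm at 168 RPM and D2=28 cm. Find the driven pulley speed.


Given: D1 = 29 cm, w1 = 168 RPM, D2 = 28 cm
Using D1*w1 = D2*w2
w2 = D1*w1 / D2
w2 = 29*168 / 28
w2 = 4872 / 28
w2 = 174 RPM

174 RPM


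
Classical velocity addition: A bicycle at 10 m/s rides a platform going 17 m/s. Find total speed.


Given: object velocity = 10 m/s, platform velocity = 17 m/s (same direction)
Using classical velocity addition: v_total = v_object + v_platform
v_total = 10 + 17
v_total = 27 m/s

27 m/s


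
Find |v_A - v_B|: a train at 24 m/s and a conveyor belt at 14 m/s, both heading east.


Given: v_A = 24 m/s east, v_B = 14 m/s east
Both move in the same direction; relative speed = |v_A - v_B|
|24 - 14| = |10|
= 10 m/s

10 m/s


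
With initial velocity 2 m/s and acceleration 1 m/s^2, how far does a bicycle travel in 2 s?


Given: v0 = 2 m/s, a = 1 m/s^2, t = 2 s
Using s = v0*t + (1/2)*a*t^2
s = 2*2 + (1/2)*1*2^2
s = 4 + (1/2)*4
s = 4 + 2
s = 6

6 m


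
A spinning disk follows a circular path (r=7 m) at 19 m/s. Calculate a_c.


Given: v = 19 m/s, r = 7 m
Using a_c = v^2 / r
a_c = 19^2 / 7
a_c = 361 / 7
a_c = 361/7 m/s^2

361/7 m/s^2


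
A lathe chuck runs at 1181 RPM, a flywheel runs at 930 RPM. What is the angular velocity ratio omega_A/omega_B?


Given: RPM_A = 1181, RPM_B = 930
omega = 2*pi*RPM/60, so omega_A/omega_B = RPM_A / RPM_B
omega_A/omega_B = 1181 / 930
omega_A/omega_B = 1181/930

1181/930


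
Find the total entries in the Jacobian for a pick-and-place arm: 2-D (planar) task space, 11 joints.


Given: task space dimension = 2, joints = 11
Jacobian is a 2 x 11 matrix
Total entries = rows * columns
Total = 2 * 11
Total = 22

22


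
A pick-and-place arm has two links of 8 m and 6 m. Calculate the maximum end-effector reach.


Given: L1 = 8 m, L2 = 6 m
For a 2-link planar arm, max reach = L1 + L2 (fully extended)
Max reach = 8 + 6
Max reach = 14 m

14 m


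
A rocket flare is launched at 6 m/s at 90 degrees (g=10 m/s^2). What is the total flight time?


Given: v0 = 6 m/s, theta = 90 deg, g = 10 m/s^2
sin(90) = 1
Using T = 2*v0*sin(theta) / g
T = 2*6*1 / 10
T = 12 / 10
T = 6/5 s

6/5 s


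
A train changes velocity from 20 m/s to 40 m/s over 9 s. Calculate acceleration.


Given: initial velocity v0 = 20 m/s, final velocity v = 40 m/s, time t = 9 s
Using a = (v - v0) / t
a = (40 - 20) / 9
a = 20 / 9
a = 20/9 m/s^2

20/9 m/s^2


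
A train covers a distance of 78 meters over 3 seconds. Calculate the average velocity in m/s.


Given: distance d = 78 m, time t = 3 s
Using v = d / t
v = 78 / 3
v = 26 m/s

26 m/s


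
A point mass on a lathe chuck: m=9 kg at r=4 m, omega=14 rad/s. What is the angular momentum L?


Given: m = 9 kg, r = 4 m, omega = 14 rad/s
For a point mass: I = m*r^2
I = 9*4^2 = 9*16 = 144
L = I*omega = 144*14
L = 2016 kg*m^2/s

2016 kg*m^2/s


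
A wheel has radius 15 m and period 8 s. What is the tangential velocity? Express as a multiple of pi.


Given: radius r = 15 m, period T = 8 s
Using v = 2*pi*r / T
v = 2*pi*15 / 8
v = 30*pi / 8
v = 15/4*pi m/s

15/4*pi m/s


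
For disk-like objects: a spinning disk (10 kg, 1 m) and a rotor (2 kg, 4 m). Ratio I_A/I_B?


Given: M1=10 kg, R1=1 m, M2=2 kg, R2=4 m
For a disk: I = (1/2)*M*R^2, so I_A/I_B = (M1*R1^2)/(M2*R2^2)
M1*R1^2 = 10*1 = 10
M2*R2^2 = 2*16 = 32
I_A/I_B = 10/32 = 5/16

5/16


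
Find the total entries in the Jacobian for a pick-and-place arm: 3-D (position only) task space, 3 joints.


Given: task space dimension = 3, joints = 3
Jacobian is a 3 x 3 matrix
Total entries = rows * columns
Total = 3 * 3
Total = 9

9


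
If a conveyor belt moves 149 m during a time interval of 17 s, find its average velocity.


Given: distance d = 149 m, time t = 17 s
Using v = d / t
v = 149 / 17
v = 149/17 m/s

149/17 m/s


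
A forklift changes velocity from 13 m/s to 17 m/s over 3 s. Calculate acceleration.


Given: initial velocity v0 = 13 m/s, final velocity v = 17 m/s, time t = 3 s
Using a = (v - v0) / t
a = (17 - 13) / 3
a = 4 / 3
a = 4/3 m/s^2

4/3 m/s^2


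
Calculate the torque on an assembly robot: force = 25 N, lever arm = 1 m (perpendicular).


Given: F = 25 N, r = 1 m, angle = 90 deg (perpendicular)
Using tau = F * r * sin(90)
sin(90) = 1
tau = 25 * 1 * 1
tau = 25 Nm

25 Nm


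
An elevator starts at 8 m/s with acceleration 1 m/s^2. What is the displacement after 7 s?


Given: v0 = 8 m/s, a = 1 m/s^2, t = 7 s
Using s = v0*t + (1/2)*a*t^2
s = 8*7 + (1/2)*1*7^2
s = 56 + (1/2)*49
s = 56 + 49/2
s = 161/2

161/2 m


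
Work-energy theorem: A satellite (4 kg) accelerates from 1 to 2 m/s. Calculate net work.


Given: m = 4 kg, v0 = 1 m/s, v = 2 m/s
Using W = (1/2)*m*(v^2 - v0^2)
v^2 = 2^2 = 4
v0^2 = 1^2 = 1
v^2 - v0^2 = 4 - 1 = 3
W = (1/2)*4*3 = 6 J

6 J


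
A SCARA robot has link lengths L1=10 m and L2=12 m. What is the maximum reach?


Given: L1 = 10 m, L2 = 12 m
For a 2-link planar arm, max reach = L1 + L2 (fully extended)
Max reach = 10 + 12
Max reach = 22 m

22 m


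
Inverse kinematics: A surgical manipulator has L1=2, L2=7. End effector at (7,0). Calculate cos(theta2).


Given: L1 = 2, L2 = 7, target (x, y) = (7, 0)
Using cos(theta2) = (x^2 + y^2 - L1^2 - L2^2) / (2*L1*L2)
x^2 + y^2 = 7^2 + 0 = 49
L1^2 + L2^2 = 4 + 49 = 53
Numerator = 49 - 53 = -4
Denominator = 2*2*7 = 28
cos(theta2) = -4/28 = -1/7

-1/7


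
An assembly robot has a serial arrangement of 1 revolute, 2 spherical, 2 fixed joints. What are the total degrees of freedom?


Given: serial robot with 1 revolute, 2 spherical, 2 fixed joints
DOF contribution per joint type: revolute=1, prismatic=1, spherical=3, fixed=0
DOF = 1*1 + 2*3 + 2*0
DOF = 7

7


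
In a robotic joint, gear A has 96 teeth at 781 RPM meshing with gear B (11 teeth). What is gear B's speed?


Given: N1 = 96 teeth, w1 = 781 RPM, N2 = 11 teeth
Using N1*w1 = N2*w2
w2 = N1*w1 / N2
w2 = 96*781 / 11
w2 = 74976 / 11
w2 = 6816 RPM

6816 RPM


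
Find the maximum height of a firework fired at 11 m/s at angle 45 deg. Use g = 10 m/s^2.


Given: v0 = 11 m/s, theta = 45 deg, g = 10 m/s^2
sin^2(45) = 1/2
Using H = v0^2 * sin^2(theta) / (2*g)
H = 11^2 * 1/2 / (2*10)
H = 121 * 1/2 / 20
H = 121/2 / 20
H = 121/40 m

121/40 m


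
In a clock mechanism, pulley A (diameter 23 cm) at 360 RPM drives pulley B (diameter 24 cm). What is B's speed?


Given: D1 = 23 cm, w1 = 360 RPM, D2 = 24 cm
Using D1*w1 = D2*w2
w2 = D1*w1 / D2
w2 = 23*360 / 24
w2 = 8280 / 24
w2 = 345 RPM

345 RPM


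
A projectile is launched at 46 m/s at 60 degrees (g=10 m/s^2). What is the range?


Given: v0 = 46 m/s, theta = 60 deg, g = 10 m/s^2
sin(2*60) = sin(120) = sqrt(3)/2
Using R = v0^2 * sin(2*theta) / g
R = 46^2 * (sqrt(3)/2) / 10
R = 2116 * sqrt(3) / 20
R = 529/5*sqrt(3) m

529/5*sqrt(3) m


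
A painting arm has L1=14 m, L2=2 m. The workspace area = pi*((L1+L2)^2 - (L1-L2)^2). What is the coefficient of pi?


Given: L1 = 14, L2 = 2
(L1+L2)^2 = (16)^2 = 256
(L1-L2)^2 = (12)^2 = 144
Difference = 256 - 144 = 112
This equals 4*L1*L2 = 4*14*2 = 112
Workspace area = 112*pi

112


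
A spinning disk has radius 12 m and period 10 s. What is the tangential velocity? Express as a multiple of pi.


Given: radius r = 12 m, period T = 10 s
Using v = 2*pi*r / T
v = 2*pi*12 / 10
v = 24*pi / 10
v = 12/5*pi m/s

12/5*pi m/s


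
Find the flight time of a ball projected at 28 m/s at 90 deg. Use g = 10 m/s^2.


Given: v0 = 28 m/s, theta = 90 deg, g = 10 m/s^2
sin(90) = 1
Using T = 2*v0*sin(theta) / g
T = 2*28*1 / 10
T = 56 / 10
T = 28/5 s

28/5 s


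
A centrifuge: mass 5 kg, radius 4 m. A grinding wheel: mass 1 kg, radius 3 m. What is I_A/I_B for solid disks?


Given: M1=5 kg, R1=4 m, M2=1 kg, R2=3 m
For a disk: I = (1/2)*M*R^2, so I_A/I_B = (M1*R1^2)/(M2*R2^2)
M1*R1^2 = 5*16 = 80
M2*R2^2 = 1*9 = 9
I_A/I_B = 80/9 = 80/9

80/9


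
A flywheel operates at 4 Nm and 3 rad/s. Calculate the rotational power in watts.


Given: tau = 4 Nm, omega = 3 rad/s
Using P = tau * omega
P = 4 * 3
P = 12 W

12 W


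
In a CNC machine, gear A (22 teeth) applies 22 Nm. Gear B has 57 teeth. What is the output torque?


Given: N1 = 22, N2 = 57, T1 = 22 Nm
Using T2/T1 = N2/N1
T2 = T1 * N2 / N1
T2 = 22 * 57 / 22
T2 = 1254 / 22
T2 = 57 Nm

57 Nm


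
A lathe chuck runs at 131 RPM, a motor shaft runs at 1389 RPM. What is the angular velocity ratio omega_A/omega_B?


Given: RPM_A = 131, RPM_B = 1389
omega = 2*pi*RPM/60, so omega_A/omega_B = RPM_A / RPM_B
omega_A/omega_B = 131 / 1389
omega_A/omega_B = 131/1389

131/1389


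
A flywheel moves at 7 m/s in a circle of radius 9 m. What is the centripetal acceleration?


Given: v = 7 m/s, r = 9 m
Using a_c = v^2 / r
a_c = 7^2 / 9
a_c = 49 / 9
a_c = 49/9 m/s^2

49/9 m/s^2


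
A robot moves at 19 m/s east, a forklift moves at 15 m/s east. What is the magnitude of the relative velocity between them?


Given: v_A = 19 m/s east, v_B = 15 m/s east
Both move in the same direction; relative speed = |v_A - v_B|
|19 - 15| = |4|
= 4 m/s

4 m/s


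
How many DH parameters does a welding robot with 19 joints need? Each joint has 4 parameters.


Given: 19 joints, 4 DH parameters per joint (d, theta, a, alpha)
Total DH parameters = number_of_joints * 4
Total = 19 * 4
Total = 76

76


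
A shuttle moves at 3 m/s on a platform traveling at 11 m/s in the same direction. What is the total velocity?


Given: object velocity = 3 m/s, platform velocity = 11 m/s (same direction)
Using classical velocity addition: v_total = v_object + v_platform
v_total = 3 + 11
v_total = 14 m/s

14 m/s


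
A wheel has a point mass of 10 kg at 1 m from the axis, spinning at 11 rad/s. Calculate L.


Given: m = 10 kg, r = 1 m, omega = 11 rad/s
For a point mass: I = m*r^2
I = 10*1^2 = 10*1 = 10
L = I*omega = 10*11
L = 110 kg*m^2/s

110 kg*m^2/s


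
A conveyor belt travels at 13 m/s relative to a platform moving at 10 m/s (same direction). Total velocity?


Given: object velocity = 13 m/s, platform velocity = 10 m/s (same direction)
Using classical velocity addition: v_total = v_object + v_platform
v_total = 13 + 10
v_total = 23 m/s

23 m/s


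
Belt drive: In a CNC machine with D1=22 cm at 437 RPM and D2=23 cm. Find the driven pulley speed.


Given: D1 = 22 cm, w1 = 437 RPM, D2 = 23 cm
Using D1*w1 = D2*w2
w2 = D1*w1 / D2
w2 = 22*437 / 23
w2 = 9614 / 23
w2 = 418 RPM

418 RPM


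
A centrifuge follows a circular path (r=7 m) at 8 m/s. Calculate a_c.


Given: v = 8 m/s, r = 7 m
Using a_c = v^2 / r
a_c = 8^2 / 7
a_c = 64 / 7
a_c = 64/7 m/s^2

64/7 m/s^2


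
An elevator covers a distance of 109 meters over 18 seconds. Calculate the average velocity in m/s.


Given: distance d = 109 m, time t = 18 s
Using v = d / t
v = 109 / 18
v = 109/18 m/s

109/18 m/s


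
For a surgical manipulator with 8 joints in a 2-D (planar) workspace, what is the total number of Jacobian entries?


Given: task space dimension = 2, joints = 8
Jacobian is a 2 x 8 matrix
Total entries = rows * columns
Total = 2 * 8
Total = 16

16


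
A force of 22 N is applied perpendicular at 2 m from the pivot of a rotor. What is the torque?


Given: F = 22 N, r = 2 m, angle = 90 deg (perpendicular)
Using tau = F * r * sin(90)
sin(90) = 1
tau = 22 * 2 * 1
tau = 44 Nm

44 Nm


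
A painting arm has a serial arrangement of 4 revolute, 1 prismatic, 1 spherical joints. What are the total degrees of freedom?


Given: serial robot with 4 revolute, 1 prismatic, 1 spherical joints
DOF contribution per joint type: revolute=1, prismatic=1, spherical=3, fixed=0
DOF = 4*1 + 1*1 + 1*3
DOF = 8

8


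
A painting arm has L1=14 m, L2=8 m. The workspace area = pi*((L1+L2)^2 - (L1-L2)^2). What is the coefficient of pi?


Given: L1 = 14, L2 = 8
(L1+L2)^2 = (22)^2 = 484
(L1-L2)^2 = (6)^2 = 36
Difference = 484 - 36 = 448
This equals 4*L1*L2 = 4*14*8 = 448
Workspace area = 448*pi

448


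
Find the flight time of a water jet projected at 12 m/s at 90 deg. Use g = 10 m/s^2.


Given: v0 = 12 m/s, theta = 90 deg, g = 10 m/s^2
sin(90) = 1
Using T = 2*v0*sin(theta) / g
T = 2*12*1 / 10
T = 24 / 10
T = 12/5 s

12/5 s


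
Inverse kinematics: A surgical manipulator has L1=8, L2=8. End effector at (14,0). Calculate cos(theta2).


Given: L1 = 8, L2 = 8, target (x, y) = (14, 0)
Using cos(theta2) = (x^2 + y^2 - L1^2 - L2^2) / (2*L1*L2)
x^2 + y^2 = 14^2 + 0 = 196
L1^2 + L2^2 = 64 + 64 = 128
Numerator = 196 - 128 = 68
Denominator = 2*8*8 = 128
cos(theta2) = 68/128 = 17/32

17/32


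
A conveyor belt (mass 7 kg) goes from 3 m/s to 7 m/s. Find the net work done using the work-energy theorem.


Given: m = 7 kg, v0 = 3 m/s, v = 7 m/s
Using W = (1/2)*m*(v^2 - v0^2)
v^2 = 7^2 = 49
v0^2 = 3^2 = 9
v^2 - v0^2 = 49 - 9 = 40
W = (1/2)*7*40 = 140 J

140 J


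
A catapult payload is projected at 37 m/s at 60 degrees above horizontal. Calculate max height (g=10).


Given: v0 = 37 m/s, theta = 60 deg, g = 10 m/s^2
sin^2(60) = 3/4
Using H = v0^2 * sin^2(theta) / (2*g)
H = 37^2 * 3/4 / (2*10)
H = 1369 * 3/4 / 20
H = 4107/4 / 20
H = 4107/80 m

4107/80 m


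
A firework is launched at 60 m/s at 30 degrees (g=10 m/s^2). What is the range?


Given: v0 = 60 m/s, theta = 30 deg, g = 10 m/s^2
sin(2*30) = sin(60) = sqrt(3)/2
Using R = v0^2 * sin(2*theta) / g
R = 60^2 * (sqrt(3)/2) / 10
R = 3600 * sqrt(3) / 20
R = 180*sqrt(3) m

180*sqrt(3) m


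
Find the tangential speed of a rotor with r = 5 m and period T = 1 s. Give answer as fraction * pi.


Given: radius r = 5 m, period T = 1 s
Using v = 2*pi*r / T
v = 2*pi*5 / 1
v = 10*pi / 1
v = 10*pi m/s

10*pi m/s


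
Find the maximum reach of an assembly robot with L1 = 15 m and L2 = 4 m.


Given: L1 = 15 m, L2 = 4 m
For a 2-link planar arm, max reach = L1 + L2 (fully extended)
Max reach = 15 + 4
Max reach = 19 m

19 m


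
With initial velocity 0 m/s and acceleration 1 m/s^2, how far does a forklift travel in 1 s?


Given: v0 = 0 m/s, a = 1 m/s^2, t = 1 s
Using s = v0*t + (1/2)*a*t^2
s = 0*1 + (1/2)*1*1^2
s = 0 + (1/2)*1
s = 0 + 1/2
s = 1/2

1/2 m


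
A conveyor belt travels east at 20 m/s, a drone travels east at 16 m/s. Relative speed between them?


Given: v_A = 20 m/s east, v_B = 16 m/s east
Both move in the same direction; relative speed = |v_A - v_B|
|20 - 16| = |4|
= 4 m/s

4 m/s


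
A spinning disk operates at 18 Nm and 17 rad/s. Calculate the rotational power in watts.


Given: tau = 18 Nm, omega = 17 rad/s
Using P = tau * omega
P = 18 * 17
P = 306 W

306 W


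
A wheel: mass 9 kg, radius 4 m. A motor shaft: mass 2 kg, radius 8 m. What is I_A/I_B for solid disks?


Given: M1=9 kg, R1=4 m, M2=2 kg, R2=8 m
For a disk: I = (1/2)*M*R^2, so I_A/I_B = (M1*R1^2)/(M2*R2^2)
M1*R1^2 = 9*16 = 144
M2*R2^2 = 2*64 = 128
I_A/I_B = 144/128 = 9/8

9/8


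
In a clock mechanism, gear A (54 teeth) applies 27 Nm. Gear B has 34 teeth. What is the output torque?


Given: N1 = 54, N2 = 34, T1 = 27 Nm
Using T2/T1 = N2/N1
T2 = T1 * N2 / N1
T2 = 27 * 34 / 54
T2 = 918 / 54
T2 = 17 Nm

17 Nm


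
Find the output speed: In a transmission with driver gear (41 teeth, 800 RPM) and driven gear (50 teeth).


Given: N1 = 41 teeth, w1 = 800 RPM, N2 = 50 teeth
Using N1*w1 = N2*w2
w2 = N1*w1 / N2
w2 = 41*800 / 50
w2 = 32800 / 50
w2 = 656 RPM

656 RPM


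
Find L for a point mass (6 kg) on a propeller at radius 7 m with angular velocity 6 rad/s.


Given: m = 6 kg, r = 7 m, omega = 6 rad/s
For a point mass: I = m*r^2
I = 6*7^2 = 6*49 = 294
L = I*omega = 294*6
L = 1764 kg*m^2/s

1764 kg*m^2/s


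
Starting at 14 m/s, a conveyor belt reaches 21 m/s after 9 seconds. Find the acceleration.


Given: initial velocity v0 = 14 m/s, final velocity v = 21 m/s, time t = 9 s
Using a = (v - v0) / t
a = (21 - 14) / 9
a = 7 / 9
a = 7/9 m/s^2

7/9 m/s^2


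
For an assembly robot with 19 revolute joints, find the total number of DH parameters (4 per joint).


Given: 19 joints, 4 DH parameters per joint (d, theta, a, alpha)
Total DH parameters = number_of_joints * 4
Total = 19 * 4
Total = 76

76


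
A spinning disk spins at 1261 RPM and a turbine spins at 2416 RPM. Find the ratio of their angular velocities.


Given: RPM_A = 1261, RPM_B = 2416
omega = 2*pi*RPM/60, so omega_A/omega_B = RPM_A / RPM_B
omega_A/omega_B = 1261 / 2416
omega_A/omega_B = 1261/2416

1261/2416


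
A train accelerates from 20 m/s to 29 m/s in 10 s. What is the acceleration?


Given: initial velocity v0 = 20 m/s, final velocity v = 29 m/s, time t = 10 s
Using a = (v - v0) / t
a = (29 - 20) / 10
a = 9 / 10
a = 9/10 m/s^2

9/10 m/s^2


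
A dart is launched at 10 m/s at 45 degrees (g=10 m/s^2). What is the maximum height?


Given: v0 = 10 m/s, theta = 45 deg, g = 10 m/s^2
sin^2(45) = 1/2
Using H = v0^2 * sin^2(theta) / (2*g)
H = 10^2 * 1/2 / (2*10)
H = 100 * 1/2 / 20
H = 50 / 20
H = 5/2 m

5/2 m


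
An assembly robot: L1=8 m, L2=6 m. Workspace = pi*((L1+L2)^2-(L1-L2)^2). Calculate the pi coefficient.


Given: L1 = 8, L2 = 6
(L1+L2)^2 = (14)^2 = 196
(L1-L2)^2 = (2)^2 = 4
Difference = 196 - 4 = 192
This equals 4*L1*L2 = 4*8*6 = 192
Workspace area = 192*pi

192


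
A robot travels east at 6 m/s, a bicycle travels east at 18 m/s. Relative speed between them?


Given: v_A = 6 m/s east, v_B = 18 m/s east
Both move in the same direction; relative speed = |v_A - v_B|
|6 - 18| = |-12|
= 12 m/s

12 m/s


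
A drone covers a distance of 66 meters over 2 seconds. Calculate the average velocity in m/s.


Given: distance d = 66 m, time t = 2 s
Using v = d / t
v = 66 / 2
v = 33 m/s

33 m/s


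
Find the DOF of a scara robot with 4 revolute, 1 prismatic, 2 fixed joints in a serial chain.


Given: serial robot with 4 revolute, 1 prismatic, 2 fixed joints
DOF contribution per joint type: revolute=1, prismatic=1, spherical=3, fixed=0
DOF = 4*1 + 1*1 + 2*0
DOF = 5

5


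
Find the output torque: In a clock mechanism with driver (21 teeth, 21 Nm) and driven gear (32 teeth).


Given: N1 = 21, N2 = 32, T1 = 21 Nm
Using T2/T1 = N2/N1
T2 = T1 * N2 / N1
T2 = 21 * 32 / 21
T2 = 672 / 21
T2 = 32 Nm

32 Nm


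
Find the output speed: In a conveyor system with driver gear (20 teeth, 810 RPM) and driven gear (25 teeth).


Given: N1 = 20 teeth, w1 = 810 RPM, N2 = 25 teeth
Using N1*w1 = N2*w2
w2 = N1*w1 / N2
w2 = 20*810 / 25
w2 = 16200 / 25
w2 = 648 RPM

648 RPM


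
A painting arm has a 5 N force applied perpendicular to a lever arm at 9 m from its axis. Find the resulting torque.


Given: F = 5 N, r = 9 m, angle = 90 deg (perpendicular)
Using tau = F * r * sin(90)
sin(90) = 1
tau = 5 * 9 * 1
tau = 45 Nm

45 Nm


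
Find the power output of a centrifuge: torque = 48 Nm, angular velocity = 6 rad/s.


Given: tau = 48 Nm, omega = 6 rad/s
Using P = tau * omega
P = 48 * 6
P = 288 W

288 W


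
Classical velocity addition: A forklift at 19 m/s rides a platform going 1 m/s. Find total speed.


Given: object velocity = 19 m/s, platform velocity = 1 m/s (same direction)
Using classical velocity addition: v_total = v_object + v_platform
v_total = 19 + 1
v_total = 20 m/s

20 m/s


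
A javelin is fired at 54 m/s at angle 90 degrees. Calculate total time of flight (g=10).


Given: v0 = 54 m/s, theta = 90 deg, g = 10 m/s^2
sin(90) = 1
Using T = 2*v0*sin(theta) / g
T = 2*54*1 / 10
T = 108 / 10
T = 54/5 s

54/5 s
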